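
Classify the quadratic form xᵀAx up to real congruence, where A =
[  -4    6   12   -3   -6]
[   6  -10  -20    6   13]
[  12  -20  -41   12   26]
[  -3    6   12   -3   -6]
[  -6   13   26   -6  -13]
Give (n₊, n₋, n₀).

step 0: pivot -4 → sign −
step 1: pivot -1 → sign −
step 2: pivot -1 → sign −
step 3: pivot 3/2 → sign +
step 4: pivot -3/2 → sign −
signature = (1, 4, 0)

Answer: (1, 4, 0)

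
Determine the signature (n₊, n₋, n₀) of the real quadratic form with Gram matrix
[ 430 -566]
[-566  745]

Answer: (1, 1, 0)

Derivation:
step 0: pivot 430 → sign +
step 1: pivot -3/215 → sign −
signature = (1, 1, 0)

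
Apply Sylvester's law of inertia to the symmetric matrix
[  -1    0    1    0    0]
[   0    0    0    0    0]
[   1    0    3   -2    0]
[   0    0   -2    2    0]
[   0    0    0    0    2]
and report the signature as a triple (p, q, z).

Answer: (3, 1, 1)

Derivation:
step 0: pivot -1 → sign −
step 1: pivot 4 → sign +
step 2: pivot 1 → sign +
step 3: pivot 2 → sign +
step 4: row/col 4 already zero → sign 0
signature = (3, 1, 1)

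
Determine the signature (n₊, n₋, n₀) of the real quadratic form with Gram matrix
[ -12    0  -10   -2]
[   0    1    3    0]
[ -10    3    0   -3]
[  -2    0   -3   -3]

step 0: pivot -12 → sign −
step 1: pivot 1 → sign +
step 2: pivot -2/3 → sign −
step 3: row/col 3 already zero → sign 0
signature = (1, 2, 1)

Answer: (1, 2, 1)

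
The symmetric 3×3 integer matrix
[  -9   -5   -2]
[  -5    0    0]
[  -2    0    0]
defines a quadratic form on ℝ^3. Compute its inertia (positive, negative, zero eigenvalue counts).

Answer: (1, 1, 1)

Derivation:
step 0: pivot -9 → sign −
step 1: pivot 25/9 → sign +
step 2: row/col 2 already zero → sign 0
signature = (1, 1, 1)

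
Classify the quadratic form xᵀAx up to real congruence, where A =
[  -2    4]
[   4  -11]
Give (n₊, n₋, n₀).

step 0: pivot -2 → sign −
step 1: pivot -3 → sign −
signature = (0, 2, 0)

Answer: (0, 2, 0)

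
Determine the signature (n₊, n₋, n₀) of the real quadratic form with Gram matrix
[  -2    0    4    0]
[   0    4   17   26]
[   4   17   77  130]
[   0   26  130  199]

step 0: pivot -2 → sign −
step 1: pivot 4 → sign +
step 2: pivot 51/4 → sign +
step 3: pivot 3/17 → sign +
signature = (3, 1, 0)

Answer: (3, 1, 0)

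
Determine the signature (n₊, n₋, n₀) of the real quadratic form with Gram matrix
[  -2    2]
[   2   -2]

step 0: pivot -2 → sign −
step 1: row/col 1 already zero → sign 0
signature = (0, 1, 1)

Answer: (0, 1, 1)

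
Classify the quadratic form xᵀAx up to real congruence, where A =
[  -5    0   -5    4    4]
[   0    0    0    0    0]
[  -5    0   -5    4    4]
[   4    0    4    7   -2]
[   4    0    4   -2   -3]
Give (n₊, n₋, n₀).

step 0: pivot -5 → sign −
step 1: pivot 51/5 → sign +
step 2: pivot 1/17 → sign +
step 3: row/col 3 already zero → sign 0
step 4: row/col 4 already zero → sign 0
signature = (2, 1, 2)

Answer: (2, 1, 2)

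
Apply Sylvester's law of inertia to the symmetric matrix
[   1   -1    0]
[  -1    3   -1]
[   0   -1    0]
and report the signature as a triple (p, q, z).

step 0: pivot 1 → sign +
step 1: pivot 2 → sign +
step 2: pivot -1/2 → sign −
signature = (2, 1, 0)

Answer: (2, 1, 0)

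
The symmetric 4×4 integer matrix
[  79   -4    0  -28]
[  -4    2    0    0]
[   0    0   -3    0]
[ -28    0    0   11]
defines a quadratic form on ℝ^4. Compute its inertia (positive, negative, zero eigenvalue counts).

Answer: (2, 2, 0)

Derivation:
step 0: pivot 79 → sign +
step 1: pivot 142/79 → sign +
step 2: pivot -3 → sign −
step 3: pivot -3/71 → sign −
signature = (2, 2, 0)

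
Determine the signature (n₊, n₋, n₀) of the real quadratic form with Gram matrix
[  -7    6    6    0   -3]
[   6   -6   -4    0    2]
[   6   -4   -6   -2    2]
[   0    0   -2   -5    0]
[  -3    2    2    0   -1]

step 0: pivot -7 → sign −
step 1: pivot -6/7 → sign −
step 2: pivot 2/3 → sign +
step 3: pivot -11 → sign −
step 4: pivot -6/11 → sign −
signature = (1, 4, 0)

Answer: (1, 4, 0)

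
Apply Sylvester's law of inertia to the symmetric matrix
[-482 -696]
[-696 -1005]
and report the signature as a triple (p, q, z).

step 0: pivot -482 → sign −
step 1: pivot 3/241 → sign +
signature = (1, 1, 0)

Answer: (1, 1, 0)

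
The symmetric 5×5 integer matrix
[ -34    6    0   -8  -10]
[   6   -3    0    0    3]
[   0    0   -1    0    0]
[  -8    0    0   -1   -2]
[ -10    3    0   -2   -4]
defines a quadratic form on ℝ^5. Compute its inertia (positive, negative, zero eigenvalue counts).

Answer: (1, 4, 0)

Derivation:
step 0: pivot -34 → sign −
step 1: pivot -33/17 → sign −
step 2: pivot -1 → sign −
step 3: pivot 21/11 → sign +
step 4: pivot -3/7 → sign −
signature = (1, 4, 0)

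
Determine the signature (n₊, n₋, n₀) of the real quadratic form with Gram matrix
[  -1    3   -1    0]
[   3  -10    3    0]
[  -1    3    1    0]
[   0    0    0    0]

Answer: (1, 2, 1)

Derivation:
step 0: pivot -1 → sign −
step 1: pivot -1 → sign −
step 2: pivot 2 → sign +
step 3: row/col 3 already zero → sign 0
signature = (1, 2, 1)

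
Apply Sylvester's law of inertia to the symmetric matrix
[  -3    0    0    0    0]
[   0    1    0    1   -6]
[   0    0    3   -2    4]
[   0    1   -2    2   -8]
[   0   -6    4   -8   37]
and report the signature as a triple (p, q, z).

step 0: pivot -3 → sign −
step 1: pivot 1 → sign +
step 2: pivot 3 → sign +
step 3: pivot -1/3 → sign −
step 4: pivot -3 → sign −
signature = (2, 3, 0)

Answer: (2, 3, 0)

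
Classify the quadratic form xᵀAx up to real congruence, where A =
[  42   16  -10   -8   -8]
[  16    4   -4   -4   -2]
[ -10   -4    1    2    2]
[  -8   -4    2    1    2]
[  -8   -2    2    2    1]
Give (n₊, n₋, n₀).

Answer: (1, 3, 1)

Derivation:
step 0: pivot 42 → sign +
step 1: pivot -44/21 → sign −
step 2: pivot -15/11 → sign −
step 3: pivot -1/15 → sign −
step 4: row/col 4 already zero → sign 0
signature = (1, 3, 1)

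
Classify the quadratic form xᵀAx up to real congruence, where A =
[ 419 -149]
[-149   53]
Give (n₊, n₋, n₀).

step 0: pivot 419 → sign +
step 1: pivot 6/419 → sign +
signature = (2, 0, 0)

Answer: (2, 0, 0)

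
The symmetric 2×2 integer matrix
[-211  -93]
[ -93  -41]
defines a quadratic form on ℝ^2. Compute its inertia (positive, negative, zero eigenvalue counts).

step 0: pivot -211 → sign −
step 1: pivot -2/211 → sign −
signature = (0, 2, 0)

Answer: (0, 2, 0)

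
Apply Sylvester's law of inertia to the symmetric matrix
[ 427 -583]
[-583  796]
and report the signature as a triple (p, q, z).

Answer: (2, 0, 0)

Derivation:
step 0: pivot 427 → sign +
step 1: pivot 3/427 → sign +
signature = (2, 0, 0)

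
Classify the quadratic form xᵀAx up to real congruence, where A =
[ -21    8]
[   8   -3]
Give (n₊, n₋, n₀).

step 0: pivot -21 → sign −
step 1: pivot 1/21 → sign +
signature = (1, 1, 0)

Answer: (1, 1, 0)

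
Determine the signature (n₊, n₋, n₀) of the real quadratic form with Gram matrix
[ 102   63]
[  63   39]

step 0: pivot 102 → sign +
step 1: pivot 3/34 → sign +
signature = (2, 0, 0)

Answer: (2, 0, 0)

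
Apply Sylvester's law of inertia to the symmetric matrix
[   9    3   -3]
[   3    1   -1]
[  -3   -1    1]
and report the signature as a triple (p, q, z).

Answer: (1, 0, 2)

Derivation:
step 0: pivot 9 → sign +
step 1: row/col 1 already zero → sign 0
step 2: row/col 2 already zero → sign 0
signature = (1, 0, 2)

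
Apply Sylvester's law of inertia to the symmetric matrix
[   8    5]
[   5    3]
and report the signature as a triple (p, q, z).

step 0: pivot 8 → sign +
step 1: pivot -1/8 → sign −
signature = (1, 1, 0)

Answer: (1, 1, 0)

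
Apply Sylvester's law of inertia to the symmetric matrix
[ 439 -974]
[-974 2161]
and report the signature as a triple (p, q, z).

step 0: pivot 439 → sign +
step 1: pivot 3/439 → sign +
signature = (2, 0, 0)

Answer: (2, 0, 0)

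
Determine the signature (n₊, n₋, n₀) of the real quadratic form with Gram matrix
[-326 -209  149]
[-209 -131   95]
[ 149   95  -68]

Answer: (2, 1, 0)

Derivation:
step 0: pivot -326 → sign −
step 1: pivot 975/326 → sign +
step 2: pivot 3/325 → sign +
signature = (2, 1, 0)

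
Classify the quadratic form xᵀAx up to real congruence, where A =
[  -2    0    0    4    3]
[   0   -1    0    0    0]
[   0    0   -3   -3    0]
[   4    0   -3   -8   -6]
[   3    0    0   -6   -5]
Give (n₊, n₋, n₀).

Answer: (1, 4, 0)

Derivation:
step 0: pivot -2 → sign −
step 1: pivot -1 → sign −
step 2: pivot -3 → sign −
step 3: pivot 3 → sign +
step 4: pivot -1/2 → sign −
signature = (1, 4, 0)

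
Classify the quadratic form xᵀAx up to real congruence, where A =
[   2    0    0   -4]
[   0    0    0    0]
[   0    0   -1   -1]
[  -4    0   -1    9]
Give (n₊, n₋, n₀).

step 0: pivot 2 → sign +
step 1: pivot -1 → sign −
step 2: pivot 2 → sign +
step 3: row/col 3 already zero → sign 0
signature = (2, 1, 1)

Answer: (2, 1, 1)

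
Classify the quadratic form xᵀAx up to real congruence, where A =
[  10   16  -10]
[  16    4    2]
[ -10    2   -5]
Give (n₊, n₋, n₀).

step 0: pivot 10 → sign +
step 1: pivot -108/5 → sign −
step 2: row/col 2 already zero → sign 0
signature = (1, 1, 1)

Answer: (1, 1, 1)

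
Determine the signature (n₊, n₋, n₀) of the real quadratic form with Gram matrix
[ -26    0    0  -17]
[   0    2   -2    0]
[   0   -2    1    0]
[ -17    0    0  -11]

step 0: pivot -26 → sign −
step 1: pivot 2 → sign +
step 2: pivot -1 → sign −
step 3: pivot 3/26 → sign +
signature = (2, 2, 0)

Answer: (2, 2, 0)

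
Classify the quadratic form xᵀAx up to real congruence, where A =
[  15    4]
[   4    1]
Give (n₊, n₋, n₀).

Answer: (1, 1, 0)

Derivation:
step 0: pivot 15 → sign +
step 1: pivot -1/15 → sign −
signature = (1, 1, 0)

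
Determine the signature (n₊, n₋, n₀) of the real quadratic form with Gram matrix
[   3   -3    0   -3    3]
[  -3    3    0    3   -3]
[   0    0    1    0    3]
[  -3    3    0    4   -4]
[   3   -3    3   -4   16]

step 0: pivot 3 → sign +
step 1: pivot 1 → sign +
step 2: pivot 1 → sign +
step 3: pivot 3 → sign +
step 4: row/col 4 already zero → sign 0
signature = (4, 0, 1)

Answer: (4, 0, 1)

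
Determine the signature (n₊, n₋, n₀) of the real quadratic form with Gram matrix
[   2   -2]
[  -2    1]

step 0: pivot 2 → sign +
step 1: pivot -1 → sign −
signature = (1, 1, 0)

Answer: (1, 1, 0)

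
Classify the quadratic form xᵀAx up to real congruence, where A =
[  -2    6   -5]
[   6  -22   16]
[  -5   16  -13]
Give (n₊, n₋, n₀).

Answer: (0, 3, 0)

Derivation:
step 0: pivot -2 → sign −
step 1: pivot -4 → sign −
step 2: pivot -1/4 → sign −
signature = (0, 3, 0)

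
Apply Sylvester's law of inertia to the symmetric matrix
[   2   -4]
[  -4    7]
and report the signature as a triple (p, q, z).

step 0: pivot 2 → sign +
step 1: pivot -1 → sign −
signature = (1, 1, 0)

Answer: (1, 1, 0)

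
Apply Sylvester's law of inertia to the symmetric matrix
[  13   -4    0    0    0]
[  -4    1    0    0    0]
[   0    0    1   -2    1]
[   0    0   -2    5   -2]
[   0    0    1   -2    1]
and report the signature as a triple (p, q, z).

step 0: pivot 13 → sign +
step 1: pivot -3/13 → sign −
step 2: pivot 1 → sign +
step 3: pivot 1 → sign +
step 4: row/col 4 already zero → sign 0
signature = (3, 1, 1)

Answer: (3, 1, 1)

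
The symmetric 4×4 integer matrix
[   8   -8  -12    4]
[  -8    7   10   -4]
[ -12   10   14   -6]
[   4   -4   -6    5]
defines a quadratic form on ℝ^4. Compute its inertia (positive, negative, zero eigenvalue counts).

Answer: (2, 1, 1)

Derivation:
step 0: pivot 8 → sign +
step 1: pivot -1 → sign −
step 2: pivot 3 → sign +
step 3: row/col 3 already zero → sign 0
signature = (2, 1, 1)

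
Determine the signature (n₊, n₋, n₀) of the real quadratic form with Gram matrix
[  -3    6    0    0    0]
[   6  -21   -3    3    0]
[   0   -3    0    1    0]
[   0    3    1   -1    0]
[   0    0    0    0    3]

step 0: pivot -3 → sign −
step 1: pivot -9 → sign −
step 2: pivot 1 → sign +
step 3: pivot 3 → sign +
step 4: row/col 4 already zero → sign 0
signature = (2, 2, 1)

Answer: (2, 2, 1)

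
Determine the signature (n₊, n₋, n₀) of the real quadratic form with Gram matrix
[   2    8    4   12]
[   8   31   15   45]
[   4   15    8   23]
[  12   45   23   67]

Answer: (2, 1, 1)

Derivation:
step 0: pivot 2 → sign +
step 1: pivot -1 → sign −
step 2: pivot 1 → sign +
step 3: row/col 3 already zero → sign 0
signature = (2, 1, 1)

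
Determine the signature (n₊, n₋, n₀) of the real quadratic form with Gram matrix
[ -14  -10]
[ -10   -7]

step 0: pivot -14 → sign −
step 1: pivot 1/7 → sign +
signature = (1, 1, 0)

Answer: (1, 1, 0)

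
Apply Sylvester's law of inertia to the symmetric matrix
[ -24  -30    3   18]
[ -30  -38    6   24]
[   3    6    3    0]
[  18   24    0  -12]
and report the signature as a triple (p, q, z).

step 0: pivot -24 → sign −
step 1: pivot -1/2 → sign −
step 2: pivot 27/2 → sign +
step 3: row/col 3 already zero → sign 0
signature = (1, 2, 1)

Answer: (1, 2, 1)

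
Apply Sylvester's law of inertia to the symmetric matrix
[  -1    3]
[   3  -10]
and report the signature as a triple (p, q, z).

Answer: (0, 2, 0)

Derivation:
step 0: pivot -1 → sign −
step 1: pivot -1 → sign −
signature = (0, 2, 0)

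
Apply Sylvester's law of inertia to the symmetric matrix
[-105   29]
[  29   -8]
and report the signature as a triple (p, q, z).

step 0: pivot -105 → sign −
step 1: pivot 1/105 → sign +
signature = (1, 1, 0)

Answer: (1, 1, 0)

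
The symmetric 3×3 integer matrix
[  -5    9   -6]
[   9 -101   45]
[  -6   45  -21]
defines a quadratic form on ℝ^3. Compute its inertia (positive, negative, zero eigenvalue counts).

step 0: pivot -5 → sign −
step 1: pivot -424/5 → sign −
step 2: pivot -3/424 → sign −
signature = (0, 3, 0)

Answer: (0, 3, 0)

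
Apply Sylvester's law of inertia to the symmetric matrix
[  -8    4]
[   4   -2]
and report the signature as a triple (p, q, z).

step 0: pivot -8 → sign −
step 1: row/col 1 already zero → sign 0
signature = (0, 1, 1)

Answer: (0, 1, 1)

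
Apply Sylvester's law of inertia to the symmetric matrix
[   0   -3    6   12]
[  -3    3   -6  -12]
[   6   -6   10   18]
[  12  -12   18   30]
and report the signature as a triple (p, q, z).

step 0: pivot 3 → sign +
step 1: pivot -3 → sign −
step 2: pivot -2 → sign −
step 3: row/col 3 already zero → sign 0
signature = (1, 2, 1)

Answer: (1, 2, 1)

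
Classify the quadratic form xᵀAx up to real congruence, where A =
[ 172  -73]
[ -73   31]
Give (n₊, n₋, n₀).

Answer: (2, 0, 0)

Derivation:
step 0: pivot 172 → sign +
step 1: pivot 3/172 → sign +
signature = (2, 0, 0)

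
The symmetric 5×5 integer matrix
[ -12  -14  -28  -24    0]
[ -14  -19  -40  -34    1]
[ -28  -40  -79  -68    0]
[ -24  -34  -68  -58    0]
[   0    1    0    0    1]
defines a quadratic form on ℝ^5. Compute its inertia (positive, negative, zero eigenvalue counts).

step 0: pivot -12 → sign −
step 1: pivot -8/3 → sign −
step 2: pivot 13/2 → sign +
step 3: pivot 5/13 → sign +
step 4: pivot -1/10 → sign −
signature = (2, 3, 0)

Answer: (2, 3, 0)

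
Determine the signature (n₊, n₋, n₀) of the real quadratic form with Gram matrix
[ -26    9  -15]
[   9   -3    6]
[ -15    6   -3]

Answer: (1, 1, 1)

Derivation:
step 0: pivot -26 → sign −
step 1: pivot 3/26 → sign +
step 2: row/col 2 already zero → sign 0
signature = (1, 1, 1)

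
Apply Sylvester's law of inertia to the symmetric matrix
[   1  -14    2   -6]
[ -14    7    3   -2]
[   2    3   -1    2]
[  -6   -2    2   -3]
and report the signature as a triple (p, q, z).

step 0: pivot 1 → sign +
step 1: pivot -189 → sign −
step 2: pivot 16/189 → sign +
step 3: row/col 3 already zero → sign 0
signature = (2, 1, 1)

Answer: (2, 1, 1)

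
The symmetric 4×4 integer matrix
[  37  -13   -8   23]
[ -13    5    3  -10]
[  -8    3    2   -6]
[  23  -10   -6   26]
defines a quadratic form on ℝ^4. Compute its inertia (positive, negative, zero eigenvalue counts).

Answer: (4, 0, 0)

Derivation:
step 0: pivot 37 → sign +
step 1: pivot 16/37 → sign +
step 2: pivot 3/16 → sign +
step 3: pivot 3 → sign +
signature = (4, 0, 0)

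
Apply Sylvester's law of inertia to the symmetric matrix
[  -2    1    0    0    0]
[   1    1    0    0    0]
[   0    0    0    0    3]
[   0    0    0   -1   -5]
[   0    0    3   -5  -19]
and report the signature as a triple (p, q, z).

step 0: pivot -2 → sign −
step 1: pivot 3/2 → sign +
step 2: pivot -1 → sign −
step 3: pivot 6 → sign +
step 4: pivot -3/2 → sign −
signature = (2, 3, 0)

Answer: (2, 3, 0)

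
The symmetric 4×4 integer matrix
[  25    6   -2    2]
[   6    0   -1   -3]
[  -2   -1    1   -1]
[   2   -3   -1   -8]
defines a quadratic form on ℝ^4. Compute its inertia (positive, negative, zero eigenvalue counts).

step 0: pivot 25 → sign +
step 1: pivot -36/25 → sign −
step 2: pivot 37/36 → sign +
step 3: pivot 3/37 → sign +
signature = (3, 1, 0)

Answer: (3, 1, 0)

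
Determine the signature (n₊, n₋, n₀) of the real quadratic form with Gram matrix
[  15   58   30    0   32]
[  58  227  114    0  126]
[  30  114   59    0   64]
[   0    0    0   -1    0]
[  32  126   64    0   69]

Answer: (2, 3, 0)

Derivation:
step 0: pivot 15 → sign +
step 1: pivot 41/15 → sign +
step 2: pivot -101/41 → sign −
step 3: pivot -1 → sign −
step 4: pivot -3/101 → sign −
signature = (2, 3, 0)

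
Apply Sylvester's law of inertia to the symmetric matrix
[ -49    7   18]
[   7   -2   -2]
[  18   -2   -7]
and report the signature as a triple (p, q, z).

step 0: pivot -49 → sign −
step 1: pivot -1 → sign −
step 2: pivot -3/49 → sign −
signature = (0, 3, 0)

Answer: (0, 3, 0)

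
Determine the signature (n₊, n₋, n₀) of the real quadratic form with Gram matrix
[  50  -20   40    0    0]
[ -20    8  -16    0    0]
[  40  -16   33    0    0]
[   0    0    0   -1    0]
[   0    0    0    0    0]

step 0: pivot 50 → sign +
step 1: pivot 1 → sign +
step 2: pivot -1 → sign −
step 3: row/col 3 already zero → sign 0
step 4: row/col 4 already zero → sign 0
signature = (2, 1, 2)

Answer: (2, 1, 2)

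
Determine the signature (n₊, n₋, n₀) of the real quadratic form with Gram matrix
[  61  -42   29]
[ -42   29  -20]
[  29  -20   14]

step 0: pivot 61 → sign +
step 1: pivot 5/61 → sign +
step 2: pivot 1/5 → sign +
signature = (3, 0, 0)

Answer: (3, 0, 0)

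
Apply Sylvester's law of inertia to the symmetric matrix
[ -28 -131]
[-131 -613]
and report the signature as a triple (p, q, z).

Answer: (0, 2, 0)

Derivation:
step 0: pivot -28 → sign −
step 1: pivot -3/28 → sign −
signature = (0, 2, 0)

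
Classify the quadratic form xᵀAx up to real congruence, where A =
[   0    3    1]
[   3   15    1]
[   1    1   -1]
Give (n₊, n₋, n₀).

Answer: (1, 1, 1)

Derivation:
step 0: pivot 15 → sign +
step 1: pivot -3/5 → sign −
step 2: row/col 2 already zero → sign 0
signature = (1, 1, 1)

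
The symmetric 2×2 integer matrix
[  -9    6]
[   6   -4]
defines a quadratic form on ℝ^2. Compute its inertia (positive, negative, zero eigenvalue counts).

step 0: pivot -9 → sign −
step 1: row/col 1 already zero → sign 0
signature = (0, 1, 1)

Answer: (0, 1, 1)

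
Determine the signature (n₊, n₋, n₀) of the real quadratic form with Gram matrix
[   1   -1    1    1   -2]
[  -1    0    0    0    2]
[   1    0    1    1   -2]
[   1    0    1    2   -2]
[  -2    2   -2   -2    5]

Answer: (4, 1, 0)

Derivation:
step 0: pivot 1 → sign +
step 1: pivot -1 → sign −
step 2: pivot 1 → sign +
step 3: pivot 1 → sign +
step 4: pivot 1 → sign +
signature = (4, 1, 0)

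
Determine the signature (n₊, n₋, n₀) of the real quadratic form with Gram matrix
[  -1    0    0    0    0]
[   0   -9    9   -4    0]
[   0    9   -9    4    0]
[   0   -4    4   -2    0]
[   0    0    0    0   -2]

step 0: pivot -1 → sign −
step 1: pivot -9 → sign −
step 2: pivot -2/9 → sign −
step 3: pivot -2 → sign −
step 4: row/col 4 already zero → sign 0
signature = (0, 4, 1)

Answer: (0, 4, 1)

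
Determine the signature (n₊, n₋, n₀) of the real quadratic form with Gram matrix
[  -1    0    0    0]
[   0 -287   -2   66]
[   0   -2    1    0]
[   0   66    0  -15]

Answer: (1, 3, 0)

Derivation:
step 0: pivot -1 → sign −
step 1: pivot -287 → sign −
step 2: pivot 291/287 → sign +
step 3: pivot -3/97 → sign −
signature = (1, 3, 0)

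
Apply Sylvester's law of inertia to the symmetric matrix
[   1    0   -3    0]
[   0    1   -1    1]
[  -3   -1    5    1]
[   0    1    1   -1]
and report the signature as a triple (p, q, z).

Answer: (2, 2, 0)

Derivation:
step 0: pivot 1 → sign +
step 1: pivot 1 → sign +
step 2: pivot -5 → sign −
step 3: pivot -6/5 → sign −
signature = (2, 2, 0)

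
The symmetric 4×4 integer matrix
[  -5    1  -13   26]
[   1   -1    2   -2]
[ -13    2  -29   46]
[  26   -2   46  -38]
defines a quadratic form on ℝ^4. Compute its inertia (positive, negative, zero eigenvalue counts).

Answer: (2, 2, 0)

Derivation:
step 0: pivot -5 → sign −
step 1: pivot -4/5 → sign −
step 2: pivot 21/4 → sign +
step 3: pivot 2/7 → sign +
signature = (2, 2, 0)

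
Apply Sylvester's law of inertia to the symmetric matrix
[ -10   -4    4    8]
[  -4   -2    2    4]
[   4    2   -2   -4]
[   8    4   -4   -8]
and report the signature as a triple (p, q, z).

Answer: (0, 2, 2)

Derivation:
step 0: pivot -10 → sign −
step 1: pivot -2/5 → sign −
step 2: row/col 2 already zero → sign 0
step 3: row/col 3 already zero → sign 0
signature = (0, 2, 2)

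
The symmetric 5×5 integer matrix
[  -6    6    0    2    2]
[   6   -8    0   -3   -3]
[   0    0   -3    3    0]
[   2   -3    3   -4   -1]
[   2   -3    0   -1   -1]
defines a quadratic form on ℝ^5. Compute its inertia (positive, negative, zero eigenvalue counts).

step 0: pivot -6 → sign −
step 1: pivot -2 → sign −
step 2: pivot -3 → sign −
step 3: pivot 1/6 → sign +
step 4: row/col 4 already zero → sign 0
signature = (1, 3, 1)

Answer: (1, 3, 1)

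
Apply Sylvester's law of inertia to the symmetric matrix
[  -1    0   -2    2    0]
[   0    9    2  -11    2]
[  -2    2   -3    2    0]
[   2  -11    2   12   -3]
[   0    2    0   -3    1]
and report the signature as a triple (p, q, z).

Answer: (4, 1, 0)

Derivation:
step 0: pivot -1 → sign −
step 1: pivot 9 → sign +
step 2: pivot 5/9 → sign +
step 3: pivot 11/5 → sign +
step 4: pivot 2/11 → sign +
signature = (4, 1, 0)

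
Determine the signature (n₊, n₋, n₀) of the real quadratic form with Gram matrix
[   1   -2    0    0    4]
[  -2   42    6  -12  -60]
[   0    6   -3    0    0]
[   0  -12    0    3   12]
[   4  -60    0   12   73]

Answer: (4, 1, 0)

Derivation:
step 0: pivot 1 → sign +
step 1: pivot 38 → sign +
step 2: pivot -75/19 → sign −
step 3: pivot 3/25 → sign +
step 4: pivot 1 → sign +
signature = (4, 1, 0)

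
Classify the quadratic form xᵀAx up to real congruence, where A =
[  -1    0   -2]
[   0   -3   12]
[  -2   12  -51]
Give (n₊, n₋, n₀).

Answer: (1, 2, 0)

Derivation:
step 0: pivot -1 → sign −
step 1: pivot -3 → sign −
step 2: pivot 1 → sign +
signature = (1, 2, 0)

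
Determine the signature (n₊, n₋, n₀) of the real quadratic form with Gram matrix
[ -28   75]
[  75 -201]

step 0: pivot -28 → sign −
step 1: pivot -3/28 → sign −
signature = (0, 2, 0)

Answer: (0, 2, 0)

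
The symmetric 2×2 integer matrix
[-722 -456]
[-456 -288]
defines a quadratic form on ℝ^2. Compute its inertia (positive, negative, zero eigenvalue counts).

Answer: (0, 1, 1)

Derivation:
step 0: pivot -722 → sign −
step 1: row/col 1 already zero → sign 0
signature = (0, 1, 1)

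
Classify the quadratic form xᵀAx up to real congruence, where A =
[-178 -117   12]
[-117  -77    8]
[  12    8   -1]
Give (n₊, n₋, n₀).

step 0: pivot -178 → sign −
step 1: pivot -17/178 → sign −
step 2: pivot -1/17 → sign −
signature = (0, 3, 0)

Answer: (0, 3, 0)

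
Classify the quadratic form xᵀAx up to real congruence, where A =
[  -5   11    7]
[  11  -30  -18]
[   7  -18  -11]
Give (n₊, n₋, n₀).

Answer: (0, 3, 0)

Derivation:
step 0: pivot -5 → sign −
step 1: pivot -29/5 → sign −
step 2: pivot -1/29 → sign −
signature = (0, 3, 0)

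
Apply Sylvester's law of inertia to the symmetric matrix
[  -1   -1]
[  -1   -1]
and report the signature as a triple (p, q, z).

step 0: pivot -1 → sign −
step 1: row/col 1 already zero → sign 0
signature = (0, 1, 1)

Answer: (0, 1, 1)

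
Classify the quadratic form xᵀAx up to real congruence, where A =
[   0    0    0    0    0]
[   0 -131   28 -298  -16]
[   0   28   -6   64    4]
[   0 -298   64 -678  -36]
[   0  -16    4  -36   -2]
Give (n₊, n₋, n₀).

step 0: pivot -131 → sign −
step 1: pivot -2/131 → sign −
step 2: pivot 6 → sign +
step 3: pivot -2 → sign −
step 4: row/col 4 already zero → sign 0
signature = (1, 3, 1)

Answer: (1, 3, 1)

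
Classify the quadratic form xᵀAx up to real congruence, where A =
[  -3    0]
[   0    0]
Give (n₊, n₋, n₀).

Answer: (0, 1, 1)

Derivation:
step 0: pivot -3 → sign −
step 1: row/col 1 already zero → sign 0
signature = (0, 1, 1)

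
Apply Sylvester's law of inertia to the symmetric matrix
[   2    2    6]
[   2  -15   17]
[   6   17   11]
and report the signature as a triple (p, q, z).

Answer: (2, 1, 0)

Derivation:
step 0: pivot 2 → sign +
step 1: pivot -17 → sign −
step 2: pivot 2/17 → sign +
signature = (2, 1, 0)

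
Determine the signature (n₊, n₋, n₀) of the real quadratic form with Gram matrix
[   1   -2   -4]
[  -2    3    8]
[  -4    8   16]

Answer: (1, 1, 1)

Derivation:
step 0: pivot 1 → sign +
step 1: pivot -1 → sign −
step 2: row/col 2 already zero → sign 0
signature = (1, 1, 1)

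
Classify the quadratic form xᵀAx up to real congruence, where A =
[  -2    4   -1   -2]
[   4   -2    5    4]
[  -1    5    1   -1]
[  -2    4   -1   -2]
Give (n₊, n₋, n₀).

step 0: pivot -2 → sign −
step 1: pivot 6 → sign +
step 2: row/col 2 already zero → sign 0
step 3: row/col 3 already zero → sign 0
signature = (1, 1, 2)

Answer: (1, 1, 2)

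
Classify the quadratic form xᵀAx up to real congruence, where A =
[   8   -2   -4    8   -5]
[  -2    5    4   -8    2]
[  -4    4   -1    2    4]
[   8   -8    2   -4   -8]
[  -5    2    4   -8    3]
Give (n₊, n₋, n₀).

step 0: pivot 8 → sign +
step 1: pivot 9/2 → sign +
step 2: pivot -5 → sign −
step 3: pivot -1/20 → sign −
step 4: row/col 4 already zero → sign 0
signature = (2, 2, 1)

Answer: (2, 2, 1)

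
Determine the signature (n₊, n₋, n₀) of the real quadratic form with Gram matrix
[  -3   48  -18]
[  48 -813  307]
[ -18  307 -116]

step 0: pivot -3 → sign −
step 1: pivot -45 → sign −
step 2: pivot 1/45 → sign +
signature = (1, 2, 0)

Answer: (1, 2, 0)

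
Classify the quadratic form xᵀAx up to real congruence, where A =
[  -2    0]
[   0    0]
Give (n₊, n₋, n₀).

Answer: (0, 1, 1)

Derivation:
step 0: pivot -2 → sign −
step 1: row/col 1 already zero → sign 0
signature = (0, 1, 1)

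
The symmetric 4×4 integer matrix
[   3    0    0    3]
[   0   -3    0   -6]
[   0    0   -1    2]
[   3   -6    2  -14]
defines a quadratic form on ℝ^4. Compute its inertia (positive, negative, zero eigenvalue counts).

Answer: (1, 3, 0)

Derivation:
step 0: pivot 3 → sign +
step 1: pivot -3 → sign −
step 2: pivot -1 → sign −
step 3: pivot -1 → sign −
signature = (1, 3, 0)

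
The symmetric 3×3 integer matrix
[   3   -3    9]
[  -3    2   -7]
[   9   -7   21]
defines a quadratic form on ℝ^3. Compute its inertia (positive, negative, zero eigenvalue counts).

Answer: (1, 2, 0)

Derivation:
step 0: pivot 3 → sign +
step 1: pivot -1 → sign −
step 2: pivot -2 → sign −
signature = (1, 2, 0)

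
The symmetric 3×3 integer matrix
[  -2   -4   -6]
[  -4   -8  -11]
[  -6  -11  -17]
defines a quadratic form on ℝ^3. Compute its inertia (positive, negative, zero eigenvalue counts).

Answer: (1, 2, 0)

Derivation:
step 0: pivot -2 → sign −
step 1: pivot 1 → sign +
step 2: pivot -1 → sign −
signature = (1, 2, 0)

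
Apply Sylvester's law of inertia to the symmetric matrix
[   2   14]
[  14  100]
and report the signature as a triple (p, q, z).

step 0: pivot 2 → sign +
step 1: pivot 2 → sign +
signature = (2, 0, 0)

Answer: (2, 0, 0)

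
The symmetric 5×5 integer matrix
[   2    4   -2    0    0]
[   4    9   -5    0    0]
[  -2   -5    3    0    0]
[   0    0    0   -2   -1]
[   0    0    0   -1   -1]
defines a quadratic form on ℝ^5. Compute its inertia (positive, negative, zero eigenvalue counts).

Answer: (2, 2, 1)

Derivation:
step 0: pivot 2 → sign +
step 1: pivot 1 → sign +
step 2: pivot -2 → sign −
step 3: pivot -1/2 → sign −
step 4: row/col 4 already zero → sign 0
signature = (2, 2, 1)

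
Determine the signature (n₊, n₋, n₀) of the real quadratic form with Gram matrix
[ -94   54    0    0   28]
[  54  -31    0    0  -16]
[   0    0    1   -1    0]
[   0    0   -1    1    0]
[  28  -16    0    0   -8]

Answer: (2, 1, 2)

Derivation:
step 0: pivot -94 → sign −
step 1: pivot 1/47 → sign +
step 2: pivot 1 → sign +
step 3: row/col 3 already zero → sign 0
step 4: row/col 4 already zero → sign 0
signature = (2, 1, 2)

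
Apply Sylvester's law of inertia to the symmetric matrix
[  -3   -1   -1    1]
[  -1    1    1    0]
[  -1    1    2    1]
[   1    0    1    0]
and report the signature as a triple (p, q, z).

step 0: pivot -3 → sign −
step 1: pivot 4/3 → sign +
step 2: pivot 1 → sign +
step 3: pivot -3/4 → sign −
signature = (2, 2, 0)

Answer: (2, 2, 0)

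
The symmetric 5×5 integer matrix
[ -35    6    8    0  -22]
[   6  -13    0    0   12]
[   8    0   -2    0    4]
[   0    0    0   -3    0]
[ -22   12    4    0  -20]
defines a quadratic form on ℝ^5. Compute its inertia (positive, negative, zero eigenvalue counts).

Answer: (0, 4, 1)

Derivation:
step 0: pivot -35 → sign −
step 1: pivot -419/35 → sign −
step 2: pivot -6/419 → sign −
step 3: pivot -3 → sign −
step 4: row/col 4 already zero → sign 0
signature = (0, 4, 1)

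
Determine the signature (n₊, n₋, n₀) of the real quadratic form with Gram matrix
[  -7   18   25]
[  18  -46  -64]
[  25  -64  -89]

Answer: (1, 1, 1)

Derivation:
step 0: pivot -7 → sign −
step 1: pivot 2/7 → sign +
step 2: row/col 2 already zero → sign 0
signature = (1, 1, 1)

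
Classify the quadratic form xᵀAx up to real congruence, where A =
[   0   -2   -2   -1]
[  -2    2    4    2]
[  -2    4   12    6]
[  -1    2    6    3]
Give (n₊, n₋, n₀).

step 0: pivot 2 → sign +
step 1: pivot -2 → sign −
step 2: pivot 6 → sign +
step 3: row/col 3 already zero → sign 0
signature = (2, 1, 1)

Answer: (2, 1, 1)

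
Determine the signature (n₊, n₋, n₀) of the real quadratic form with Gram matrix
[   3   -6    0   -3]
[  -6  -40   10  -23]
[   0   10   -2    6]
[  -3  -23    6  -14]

Answer: (2, 2, 0)

Derivation:
step 0: pivot 3 → sign +
step 1: pivot -52 → sign −
step 2: pivot -1/13 → sign −
step 3: pivot 3/2 → sign +
signature = (2, 2, 0)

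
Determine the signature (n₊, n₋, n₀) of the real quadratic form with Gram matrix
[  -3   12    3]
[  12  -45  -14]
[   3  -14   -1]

Answer: (2, 1, 0)

Derivation:
step 0: pivot -3 → sign −
step 1: pivot 3 → sign +
step 2: pivot 2/3 → sign +
signature = (2, 1, 0)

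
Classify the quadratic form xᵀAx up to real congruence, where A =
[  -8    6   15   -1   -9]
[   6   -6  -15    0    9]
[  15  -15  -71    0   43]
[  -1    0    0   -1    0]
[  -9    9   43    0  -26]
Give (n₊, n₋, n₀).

step 0: pivot -8 → sign −
step 1: pivot -3/2 → sign −
step 2: pivot -67/2 → sign −
step 3: pivot -1/2 → sign −
step 4: pivot 3/67 → sign +
signature = (1, 4, 0)

Answer: (1, 4, 0)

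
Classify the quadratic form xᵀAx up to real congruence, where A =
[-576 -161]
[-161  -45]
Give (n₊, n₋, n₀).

step 0: pivot -576 → sign −
step 1: pivot 1/576 → sign +
signature = (1, 1, 0)

Answer: (1, 1, 0)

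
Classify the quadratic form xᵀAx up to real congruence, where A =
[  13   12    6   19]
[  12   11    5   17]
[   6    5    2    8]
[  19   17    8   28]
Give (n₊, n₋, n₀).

step 0: pivot 13 → sign +
step 1: pivot -1/13 → sign −
step 2: pivot 3 → sign +
step 3: pivot 1 → sign +
signature = (3, 1, 0)

Answer: (3, 1, 0)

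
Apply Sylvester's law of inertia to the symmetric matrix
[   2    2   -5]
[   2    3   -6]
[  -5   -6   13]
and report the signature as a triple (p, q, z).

step 0: pivot 2 → sign +
step 1: pivot 1 → sign +
step 2: pivot -1/2 → sign −
signature = (2, 1, 0)

Answer: (2, 1, 0)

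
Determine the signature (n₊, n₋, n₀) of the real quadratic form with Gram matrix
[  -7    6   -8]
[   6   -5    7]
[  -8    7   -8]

Answer: (2, 1, 0)

Derivation:
step 0: pivot -7 → sign −
step 1: pivot 1/7 → sign +
step 2: pivot 1 → sign +
signature = (2, 1, 0)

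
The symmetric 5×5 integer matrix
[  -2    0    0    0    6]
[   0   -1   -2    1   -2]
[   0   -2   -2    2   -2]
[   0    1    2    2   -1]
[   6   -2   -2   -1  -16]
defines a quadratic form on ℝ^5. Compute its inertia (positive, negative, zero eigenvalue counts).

Answer: (3, 2, 0)

Derivation:
step 0: pivot -2 → sign −
step 1: pivot -1 → sign −
step 2: pivot 2 → sign +
step 3: pivot 3 → sign +
step 4: pivot 1 → sign +
signature = (3, 2, 0)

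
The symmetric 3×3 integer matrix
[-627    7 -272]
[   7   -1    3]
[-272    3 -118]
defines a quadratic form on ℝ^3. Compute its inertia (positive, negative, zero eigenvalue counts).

Answer: (0, 3, 0)

Derivation:
step 0: pivot -627 → sign −
step 1: pivot -578/627 → sign −
step 2: pivot -1/578 → sign −
signature = (0, 3, 0)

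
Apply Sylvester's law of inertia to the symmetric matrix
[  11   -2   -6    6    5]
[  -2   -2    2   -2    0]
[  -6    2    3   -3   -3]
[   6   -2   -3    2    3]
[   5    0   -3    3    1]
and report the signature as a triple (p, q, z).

Answer: (2, 3, 0)

Derivation:
step 0: pivot 11 → sign +
step 1: pivot -26/11 → sign −
step 2: pivot 1/13 → sign +
step 3: pivot -1 → sign −
step 4: pivot -1 → sign −
signature = (2, 3, 0)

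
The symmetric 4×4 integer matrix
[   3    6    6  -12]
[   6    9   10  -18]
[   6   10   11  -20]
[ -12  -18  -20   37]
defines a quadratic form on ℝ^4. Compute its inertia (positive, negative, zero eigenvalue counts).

Answer: (3, 1, 0)

Derivation:
step 0: pivot 3 → sign +
step 1: pivot -3 → sign −
step 2: pivot 1/3 → sign +
step 3: pivot 1 → sign +
signature = (3, 1, 0)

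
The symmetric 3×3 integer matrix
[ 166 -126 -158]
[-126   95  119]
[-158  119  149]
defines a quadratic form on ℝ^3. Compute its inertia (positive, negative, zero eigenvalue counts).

Answer: (1, 2, 0)

Derivation:
step 0: pivot 166 → sign +
step 1: pivot -53/83 → sign −
step 2: pivot -2/53 → sign −
signature = (1, 2, 0)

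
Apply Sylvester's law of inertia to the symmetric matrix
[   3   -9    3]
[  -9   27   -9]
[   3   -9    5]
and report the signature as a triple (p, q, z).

step 0: pivot 3 → sign +
step 1: pivot 2 → sign +
step 2: row/col 2 already zero → sign 0
signature = (2, 0, 1)

Answer: (2, 0, 1)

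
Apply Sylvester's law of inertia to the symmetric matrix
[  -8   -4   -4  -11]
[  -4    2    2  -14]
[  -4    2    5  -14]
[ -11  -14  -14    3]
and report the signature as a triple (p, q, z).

Answer: (3, 1, 0)

Derivation:
step 0: pivot -8 → sign −
step 1: pivot 4 → sign +
step 2: pivot 3 → sign +
step 3: pivot 1/16 → sign +
signature = (3, 1, 0)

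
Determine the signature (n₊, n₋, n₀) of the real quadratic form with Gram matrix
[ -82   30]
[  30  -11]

Answer: (0, 2, 0)

Derivation:
step 0: pivot -82 → sign −
step 1: pivot -1/41 → sign −
signature = (0, 2, 0)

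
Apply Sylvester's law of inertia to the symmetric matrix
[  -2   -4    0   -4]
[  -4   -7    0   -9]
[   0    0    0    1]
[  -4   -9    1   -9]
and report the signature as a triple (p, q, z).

Answer: (2, 2, 0)

Derivation:
step 0: pivot -2 → sign −
step 1: pivot 1 → sign +
step 2: pivot -2 → sign −
step 3: pivot 1/2 → sign +
signature = (2, 2, 0)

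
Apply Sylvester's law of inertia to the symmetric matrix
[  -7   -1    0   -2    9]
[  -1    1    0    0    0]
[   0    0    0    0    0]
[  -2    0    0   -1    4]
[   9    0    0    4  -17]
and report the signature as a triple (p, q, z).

step 0: pivot -7 → sign −
step 1: pivot 8/7 → sign +
step 2: pivot -1/2 → sign −
step 3: pivot -3/4 → sign −
step 4: row/col 4 already zero → sign 0
signature = (1, 3, 1)

Answer: (1, 3, 1)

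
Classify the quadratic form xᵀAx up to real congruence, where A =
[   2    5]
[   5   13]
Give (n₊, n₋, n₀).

step 0: pivot 2 → sign +
step 1: pivot 1/2 → sign +
signature = (2, 0, 0)

Answer: (2, 0, 0)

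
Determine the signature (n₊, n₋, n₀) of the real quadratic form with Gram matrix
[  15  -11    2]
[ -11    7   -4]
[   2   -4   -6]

Answer: (1, 2, 0)

Derivation:
step 0: pivot 15 → sign +
step 1: pivot -16/15 → sign −
step 2: pivot -1/4 → sign −
signature = (1, 2, 0)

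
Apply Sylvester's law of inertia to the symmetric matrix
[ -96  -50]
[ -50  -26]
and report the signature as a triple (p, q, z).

Answer: (1, 1, 0)

Derivation:
step 0: pivot -96 → sign −
step 1: pivot 1/24 → sign +
signature = (1, 1, 0)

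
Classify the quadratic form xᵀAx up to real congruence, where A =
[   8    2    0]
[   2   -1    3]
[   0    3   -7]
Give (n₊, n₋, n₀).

step 0: pivot 8 → sign +
step 1: pivot -3/2 → sign −
step 2: pivot -1 → sign −
signature = (1, 2, 0)

Answer: (1, 2, 0)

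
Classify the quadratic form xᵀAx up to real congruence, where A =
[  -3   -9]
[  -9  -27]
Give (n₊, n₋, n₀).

Answer: (0, 1, 1)

Derivation:
step 0: pivot -3 → sign −
step 1: row/col 1 already zero → sign 0
signature = (0, 1, 1)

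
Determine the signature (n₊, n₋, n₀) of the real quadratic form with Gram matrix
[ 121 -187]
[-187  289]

step 0: pivot 121 → sign +
step 1: row/col 1 already zero → sign 0
signature = (1, 0, 1)

Answer: (1, 0, 1)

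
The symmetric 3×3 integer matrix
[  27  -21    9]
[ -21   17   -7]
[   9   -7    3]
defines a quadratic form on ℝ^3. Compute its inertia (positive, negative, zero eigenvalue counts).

Answer: (2, 0, 1)

Derivation:
step 0: pivot 27 → sign +
step 1: pivot 2/3 → sign +
step 2: row/col 2 already zero → sign 0
signature = (2, 0, 1)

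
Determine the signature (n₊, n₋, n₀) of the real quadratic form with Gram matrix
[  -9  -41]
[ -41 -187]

step 0: pivot -9 → sign −
step 1: pivot -2/9 → sign −
signature = (0, 2, 0)

Answer: (0, 2, 0)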